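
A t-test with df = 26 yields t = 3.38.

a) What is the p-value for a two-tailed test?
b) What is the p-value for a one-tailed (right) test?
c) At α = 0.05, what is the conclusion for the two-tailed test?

Answer: a) 0.0023, b) 0.0011, c) reject H₀

Derivation:
Using t-distribution with df = 26:
a) Two-tailed: p = 2×P(T > 3.38) = 0.0023
b) One-tailed: p = P(T > 3.38) = 0.0011
c) 0.0023 < 0.05, reject H₀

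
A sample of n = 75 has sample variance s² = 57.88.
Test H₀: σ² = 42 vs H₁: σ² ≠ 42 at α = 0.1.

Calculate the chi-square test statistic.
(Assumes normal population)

Answer: χ² = 101.9790, reject H₀

Derivation:
df = n - 1 = 74
χ² = (n-1)s²/σ₀² = 74×57.88/42 = 101.9790
Critical values: χ²_{0.95,74} = 55.189, χ²_{0.05,74} = 95.081
Rejection region: χ² < 55.189 or χ² > 95.081
Decision: reject H₀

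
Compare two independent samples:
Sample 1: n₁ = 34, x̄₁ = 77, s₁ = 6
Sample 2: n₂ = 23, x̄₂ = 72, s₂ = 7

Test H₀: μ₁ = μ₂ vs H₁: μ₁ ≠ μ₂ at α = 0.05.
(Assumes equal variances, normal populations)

Answer: t = 2.8853, reject H₀

Derivation:
Pooled variance: s²_p = [33×6² + 22×7²]/(55) = 41.2000
s_p = 6.4187
SE = s_p×√(1/n₁ + 1/n₂) = 6.4187×√(1/34 + 1/23) = 1.7329
t = (x̄₁ - x̄₂)/SE = (77 - 72)/1.7329 = 2.8853
df = 55, t-critical = ±2.004
Decision: reject H₀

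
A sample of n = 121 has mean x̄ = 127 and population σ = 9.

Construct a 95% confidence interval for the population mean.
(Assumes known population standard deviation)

Answer: (125.3963, 128.6037)

Derivation:
Confidence level: 95%, α = 0.05
z_0.025 = 1.960
SE = σ/√n = 9/√121 = 0.8182
Margin of error = 1.960 × 0.8182 = 1.6037
CI: x̄ ± margin = 127 ± 1.6037
CI: (125.3963, 128.6037)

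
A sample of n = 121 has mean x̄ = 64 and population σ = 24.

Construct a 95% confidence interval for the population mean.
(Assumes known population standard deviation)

Confidence level: 95%, α = 0.05
z_0.025 = 1.960
SE = σ/√n = 24/√121 = 2.1818
Margin of error = 1.960 × 2.1818 = 4.2763
CI: x̄ ± margin = 64 ± 4.2763
CI: (59.7237, 68.2763)

Answer: (59.7237, 68.2763)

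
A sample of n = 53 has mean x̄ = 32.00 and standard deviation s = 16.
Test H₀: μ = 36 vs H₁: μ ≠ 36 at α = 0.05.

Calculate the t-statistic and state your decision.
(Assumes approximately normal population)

Answer: t = -1.8200, fail to reject H₀

Derivation:
df = n - 1 = 52
SE = s/√n = 16/√53 = 2.1978
t = (x̄ - μ₀)/SE = (32.00 - 36)/2.1978 = -1.8200
Critical value: t_{0.025,52} = ±2.007
p-value ≈ 0.0745
Decision: fail to reject H₀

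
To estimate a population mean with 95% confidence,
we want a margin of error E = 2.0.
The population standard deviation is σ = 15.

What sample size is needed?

z_0.025 = 1.960
n = (z×σ/E)² = (1.960×15/2.0)²
n = 216.0900
Round up: n = 217

Answer: n = 217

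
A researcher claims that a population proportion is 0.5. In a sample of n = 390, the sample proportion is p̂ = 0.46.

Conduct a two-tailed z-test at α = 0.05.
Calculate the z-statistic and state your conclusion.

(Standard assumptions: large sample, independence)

Answer: z = -1.5799, fail to reject H₀

Derivation:
H₀: p = 0.5, H₁: p ≠ 0.5
Standard error: SE = √(p₀(1-p₀)/n) = √(0.5×0.5/390) = 0.025318
z-statistic: z = (p̂ - p₀)/SE = (0.46 - 0.5)/0.025318 = -1.5799
Critical value: z_0.025 = ±1.960
p-value = 0.1141
Decision: fail to reject H₀ at α = 0.05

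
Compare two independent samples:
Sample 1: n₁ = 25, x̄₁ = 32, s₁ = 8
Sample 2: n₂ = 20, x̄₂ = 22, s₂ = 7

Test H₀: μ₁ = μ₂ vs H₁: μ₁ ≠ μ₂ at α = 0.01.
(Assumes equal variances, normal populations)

Pooled variance: s²_p = [24×8² + 19×7²]/(43) = 57.3721
s_p = 7.5744
SE = s_p×√(1/n₁ + 1/n₂) = 7.5744×√(1/25 + 1/20) = 2.2723
t = (x̄₁ - x̄₂)/SE = (32 - 22)/2.2723 = 4.4008
df = 43, t-critical = ±2.695
Decision: reject H₀

Answer: t = 4.4008, reject H₀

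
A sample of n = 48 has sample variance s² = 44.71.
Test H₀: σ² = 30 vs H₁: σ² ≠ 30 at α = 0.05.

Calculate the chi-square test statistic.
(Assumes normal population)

df = n - 1 = 47
χ² = (n-1)s²/σ₀² = 47×44.71/30 = 70.0457
Critical values: χ²_{0.975,47} = 29.956, χ²_{0.025,47} = 67.821
Rejection region: χ² < 29.956 or χ² > 67.821
Decision: reject H₀

Answer: χ² = 70.0457, reject H₀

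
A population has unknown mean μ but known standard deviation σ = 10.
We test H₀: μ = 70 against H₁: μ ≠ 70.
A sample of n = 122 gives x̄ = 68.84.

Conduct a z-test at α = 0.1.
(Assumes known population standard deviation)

Standard error: SE = σ/√n = 10/√122 = 0.9054
z-statistic: z = (x̄ - μ₀)/SE = (68.84 - 70)/0.9054 = -1.2812
Critical value: ±1.645
p-value = 0.2001
Decision: fail to reject H₀

Answer: z = -1.2812, fail to reject H₀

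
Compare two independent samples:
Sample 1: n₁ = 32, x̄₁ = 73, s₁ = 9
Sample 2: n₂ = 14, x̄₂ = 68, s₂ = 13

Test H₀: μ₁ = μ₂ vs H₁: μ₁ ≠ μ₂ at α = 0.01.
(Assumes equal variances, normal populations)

Answer: t = 1.5085, fail to reject H₀

Derivation:
Pooled variance: s²_p = [31×9² + 13×13²]/(44) = 107.0000
s_p = 10.3441
SE = s_p×√(1/n₁ + 1/n₂) = 10.3441×√(1/32 + 1/14) = 3.3146
t = (x̄₁ - x̄₂)/SE = (73 - 68)/3.3146 = 1.5085
df = 44, t-critical = ±2.692
Decision: fail to reject H₀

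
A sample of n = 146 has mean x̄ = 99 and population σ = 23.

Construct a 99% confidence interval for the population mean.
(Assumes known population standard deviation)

Answer: (94.0966, 103.9034)

Derivation:
Confidence level: 99%, α = 0.01
z_0.005 = 2.576
SE = σ/√n = 23/√146 = 1.9035
Margin of error = 2.576 × 1.9035 = 4.9034
CI: x̄ ± margin = 99 ± 4.9034
CI: (94.0966, 103.9034)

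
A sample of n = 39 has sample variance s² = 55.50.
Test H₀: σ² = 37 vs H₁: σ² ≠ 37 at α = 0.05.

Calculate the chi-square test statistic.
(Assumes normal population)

df = n - 1 = 38
χ² = (n-1)s²/σ₀² = 38×55.50/37 = 57.0000
Critical values: χ²_{0.975,38} = 22.878, χ²_{0.025,38} = 56.896
Rejection region: χ² < 22.878 or χ² > 56.896
Decision: reject H₀

Answer: χ² = 57.0000, reject H₀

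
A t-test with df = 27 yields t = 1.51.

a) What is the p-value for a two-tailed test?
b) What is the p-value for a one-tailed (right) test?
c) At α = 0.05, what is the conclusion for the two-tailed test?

Answer: a) 0.1427, b) 0.0713, c) fail to reject H₀

Derivation:
Using t-distribution with df = 27:
a) Two-tailed: p = 2×P(T > 1.51) = 0.1427
b) One-tailed: p = P(T > 1.51) = 0.0713
c) 0.1427 ≥ 0.05, fail to reject H₀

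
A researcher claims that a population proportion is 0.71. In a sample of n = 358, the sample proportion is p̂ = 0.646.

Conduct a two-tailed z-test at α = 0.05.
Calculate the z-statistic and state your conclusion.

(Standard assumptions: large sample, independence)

Answer: z = -2.6687, reject H₀

Derivation:
H₀: p = 0.71, H₁: p ≠ 0.71
Standard error: SE = √(p₀(1-p₀)/n) = √(0.71×0.29/358) = 0.023982
z-statistic: z = (p̂ - p₀)/SE = (0.646 - 0.71)/0.023982 = -2.6687
Critical value: z_0.025 = ±1.960
p-value = 0.0076
Decision: reject H₀ at α = 0.05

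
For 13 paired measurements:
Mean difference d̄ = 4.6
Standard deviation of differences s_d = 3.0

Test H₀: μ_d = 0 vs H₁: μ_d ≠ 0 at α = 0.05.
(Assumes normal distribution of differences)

Answer: t = 5.5282, reject H₀

Derivation:
df = n - 1 = 12
SE = s_d/√n = 3.0/√13 = 0.8321
t = d̄/SE = 4.6/0.8321 = 5.5282
Critical value: t_{0.025,12} = ±2.179
p-value ≈ 0.0001
Decision: reject H₀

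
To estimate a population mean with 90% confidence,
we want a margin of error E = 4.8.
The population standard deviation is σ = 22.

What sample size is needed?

z_0.05 = 1.645
n = (z×σ/E)² = (1.645×22/4.8)²
n = 56.8453
Round up: n = 57

Answer: n = 57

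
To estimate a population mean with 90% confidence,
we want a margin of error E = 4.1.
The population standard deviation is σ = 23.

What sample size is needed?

Answer: n = 86

Derivation:
z_0.05 = 1.645
n = (z×σ/E)² = (1.645×23/4.1)²
n = 85.1569
Round up: n = 86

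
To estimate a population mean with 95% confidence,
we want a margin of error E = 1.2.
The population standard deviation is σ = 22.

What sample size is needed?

Answer: n = 1292

Derivation:
z_0.025 = 1.960
n = (z×σ/E)² = (1.960×22/1.2)²
n = 1291.2044
Round up: n = 1292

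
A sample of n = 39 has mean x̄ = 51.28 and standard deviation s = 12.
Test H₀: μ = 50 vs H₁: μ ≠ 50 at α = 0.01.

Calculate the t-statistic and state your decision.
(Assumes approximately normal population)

df = n - 1 = 38
SE = s/√n = 12/√39 = 1.9215
t = (x̄ - μ₀)/SE = (51.28 - 50)/1.9215 = 0.6661
Critical value: t_{0.005,38} = ±2.712
p-value ≈ 0.5094
Decision: fail to reject H₀

Answer: t = 0.6661, fail to reject H₀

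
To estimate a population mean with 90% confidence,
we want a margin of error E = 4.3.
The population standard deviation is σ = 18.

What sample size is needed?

Answer: n = 48

Derivation:
z_0.05 = 1.645
n = (z×σ/E)² = (1.645×18/4.3)²
n = 47.4176
Round up: n = 48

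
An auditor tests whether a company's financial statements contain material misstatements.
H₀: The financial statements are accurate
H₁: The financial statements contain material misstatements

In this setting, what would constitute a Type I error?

A Type I error (probability α) occurs when we reject a true H₀.
A Type II error (probability β) occurs when we fail to reject a false H₀.

Answer: Concluding the statements are misstated when they are actually accurate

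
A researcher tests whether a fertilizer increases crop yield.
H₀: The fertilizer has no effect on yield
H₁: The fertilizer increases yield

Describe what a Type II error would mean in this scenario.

A Type I error (probability α) occurs when we reject a true H₀.
A Type II error (probability β) occurs when we fail to reject a false H₀.

Answer: Failing to recommend an effective fertilizer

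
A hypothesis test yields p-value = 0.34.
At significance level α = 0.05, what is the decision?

Answer: fail to reject H₀

Derivation:
Compare p-value to α:
0.34 ≥ 0.05
Decision: fail to reject H₀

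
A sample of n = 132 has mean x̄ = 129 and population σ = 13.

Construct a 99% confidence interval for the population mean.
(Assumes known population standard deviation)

Answer: (126.0853, 131.9147)

Derivation:
Confidence level: 99%, α = 0.01
z_0.005 = 2.576
SE = σ/√n = 13/√132 = 1.1315
Margin of error = 2.576 × 1.1315 = 2.9147
CI: x̄ ± margin = 129 ± 2.9147
CI: (126.0853, 131.9147)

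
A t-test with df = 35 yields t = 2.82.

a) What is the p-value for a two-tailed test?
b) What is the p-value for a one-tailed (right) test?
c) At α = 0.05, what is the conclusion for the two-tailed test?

Using t-distribution with df = 35:
a) Two-tailed: p = 2×P(T > 2.82) = 0.0079
b) One-tailed: p = P(T > 2.82) = 0.0039
c) 0.0079 < 0.05, reject H₀

Answer: a) 0.0079, b) 0.0039, c) reject H₀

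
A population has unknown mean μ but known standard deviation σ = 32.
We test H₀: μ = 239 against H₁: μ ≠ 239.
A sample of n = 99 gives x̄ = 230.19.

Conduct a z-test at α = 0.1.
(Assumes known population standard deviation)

Standard error: SE = σ/√n = 32/√99 = 3.2161
z-statistic: z = (x̄ - μ₀)/SE = (230.19 - 239)/3.2161 = -2.7393
Critical value: ±1.645
p-value = 0.0062
Decision: reject H₀

Answer: z = -2.7393, reject H₀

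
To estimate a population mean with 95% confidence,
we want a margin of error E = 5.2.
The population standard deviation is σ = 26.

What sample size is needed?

Answer: n = 97

Derivation:
z_0.025 = 1.960
n = (z×σ/E)² = (1.960×26/5.2)²
n = 96.0400
Round up: n = 97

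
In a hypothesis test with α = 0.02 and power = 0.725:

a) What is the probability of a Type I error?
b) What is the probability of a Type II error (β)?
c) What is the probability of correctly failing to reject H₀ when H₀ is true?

a) Type I error probability = α = 0.02
b) Power = P(reject H₀ | H₁ true) = 1 - β = 0.725, so Type II error probability = β = 1 - Power = 0.275
c) P(fail to reject H₀ | H₀ true) = 1 - α = 0.98

Answer: a) 0.02, b) 0.275, c) 0.98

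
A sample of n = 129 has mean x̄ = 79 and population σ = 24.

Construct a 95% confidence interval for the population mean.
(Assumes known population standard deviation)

Confidence level: 95%, α = 0.05
z_0.025 = 1.960
SE = σ/√n = 24/√129 = 2.1131
Margin of error = 1.960 × 2.1131 = 4.1417
CI: x̄ ± margin = 79 ± 4.1417
CI: (74.8583, 83.1417)

Answer: (74.8583, 83.1417)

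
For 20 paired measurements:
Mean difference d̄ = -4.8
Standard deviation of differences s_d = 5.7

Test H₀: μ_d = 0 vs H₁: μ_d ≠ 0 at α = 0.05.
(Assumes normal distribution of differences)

Answer: t = -3.7659, reject H₀

Derivation:
df = n - 1 = 19
SE = s_d/√n = 5.7/√20 = 1.2746
t = d̄/SE = -4.8/1.2746 = -3.7659
Critical value: t_{0.025,19} = ±2.093
p-value ≈ 0.0013
Decision: reject H₀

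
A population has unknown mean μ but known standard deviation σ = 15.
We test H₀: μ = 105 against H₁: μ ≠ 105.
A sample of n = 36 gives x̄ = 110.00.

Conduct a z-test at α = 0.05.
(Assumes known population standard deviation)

Answer: z = 2.0000, reject H₀

Derivation:
Standard error: SE = σ/√n = 15/√36 = 2.5000
z-statistic: z = (x̄ - μ₀)/SE = (110.00 - 105)/2.5000 = 2.0000
Critical value: ±1.960
p-value = 0.0455
Decision: reject H₀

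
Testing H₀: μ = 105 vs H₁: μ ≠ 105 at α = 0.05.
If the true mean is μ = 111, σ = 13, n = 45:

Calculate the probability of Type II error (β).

Answer: β ≈ 0.1280

Derivation:
SE = σ/√n = 13/√45 = 1.9379
Critical values: μ₀ ± z_0.025×SE = 105 ± 1.960×1.9379
Acceptance region: (101.2017, 108.7983)
Under H₁ (μ = 111): z_high = (108.7983 - 111)/1.9379 = -1.1361, z_low = (101.2017 - 111)/1.9379 = -5.0561
β = P(not reject | H₁) = Φ(-1.1361) - Φ(-5.0561) ≈ 0.1280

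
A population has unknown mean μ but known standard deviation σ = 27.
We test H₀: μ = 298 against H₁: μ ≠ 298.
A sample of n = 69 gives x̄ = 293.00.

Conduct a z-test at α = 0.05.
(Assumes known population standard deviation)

Answer: z = -1.5383, fail to reject H₀

Derivation:
Standard error: SE = σ/√n = 27/√69 = 3.2504
z-statistic: z = (x̄ - μ₀)/SE = (293.00 - 298)/3.2504 = -1.5383
Critical value: ±1.960
p-value = 0.1240
Decision: fail to reject H₀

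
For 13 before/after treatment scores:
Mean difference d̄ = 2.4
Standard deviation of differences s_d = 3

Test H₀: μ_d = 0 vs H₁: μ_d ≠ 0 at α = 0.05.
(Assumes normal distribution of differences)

df = n - 1 = 12
SE = s_d/√n = 3/√13 = 0.8321
t = d̄/SE = 2.4/0.8321 = 2.8843
Critical value: t_{0.025,12} = ±2.179
p-value ≈ 0.0137
Decision: reject H₀

Answer: t = 2.8843, reject H₀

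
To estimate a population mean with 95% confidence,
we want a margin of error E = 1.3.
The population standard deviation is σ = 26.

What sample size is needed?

Answer: n = 1537

Derivation:
z_0.025 = 1.960
n = (z×σ/E)² = (1.960×26/1.3)²
n = 1536.6400
Round up: n = 1537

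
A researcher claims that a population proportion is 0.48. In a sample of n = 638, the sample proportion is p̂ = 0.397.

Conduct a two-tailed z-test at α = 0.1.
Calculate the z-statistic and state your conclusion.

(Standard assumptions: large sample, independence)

Answer: z = -4.1964, reject H₀

Derivation:
H₀: p = 0.48, H₁: p ≠ 0.48
Standard error: SE = √(p₀(1-p₀)/n) = √(0.48×0.52/638) = 0.019779
z-statistic: z = (p̂ - p₀)/SE = (0.397 - 0.48)/0.019779 = -4.1964
Critical value: z_0.05 = ±1.645
p-value < 0.0001
Decision: reject H₀ at α = 0.1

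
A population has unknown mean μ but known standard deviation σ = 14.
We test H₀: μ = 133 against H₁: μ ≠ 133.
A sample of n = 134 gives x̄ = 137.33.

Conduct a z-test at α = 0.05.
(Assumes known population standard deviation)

Standard error: SE = σ/√n = 14/√134 = 1.2094
z-statistic: z = (x̄ - μ₀)/SE = (137.33 - 133)/1.2094 = 3.5803
Critical value: ±1.960
p-value = 0.0003
Decision: reject H₀

Answer: z = 3.5803, reject H₀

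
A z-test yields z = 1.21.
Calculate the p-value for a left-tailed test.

For z = 1.21:
p = P(Z < 1.21) = Φ(1.21) = 0.8869

Answer: p-value ≈ 0.8869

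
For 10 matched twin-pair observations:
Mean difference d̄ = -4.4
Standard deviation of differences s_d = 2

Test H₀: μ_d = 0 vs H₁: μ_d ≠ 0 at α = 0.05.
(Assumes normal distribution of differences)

Answer: t = -6.9565, reject H₀

Derivation:
df = n - 1 = 9
SE = s_d/√n = 2/√10 = 0.6325
t = d̄/SE = -4.4/0.6325 = -6.9565
Critical value: t_{0.025,9} = ±2.262
p-value ≈ 0.0001
Decision: reject H₀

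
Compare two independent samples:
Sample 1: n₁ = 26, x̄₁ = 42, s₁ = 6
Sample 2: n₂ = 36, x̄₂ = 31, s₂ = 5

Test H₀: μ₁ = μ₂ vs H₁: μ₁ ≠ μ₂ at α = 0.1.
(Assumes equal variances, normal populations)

Pooled variance: s²_p = [25×6² + 35×5²]/(60) = 29.5833
s_p = 5.4391
SE = s_p×√(1/n₁ + 1/n₂) = 5.4391×√(1/26 + 1/36) = 1.3999
t = (x̄₁ - x̄₂)/SE = (42 - 31)/1.3999 = 7.8577
df = 60, t-critical = ±1.671
Decision: reject H₀

Answer: t = 7.8577, reject H₀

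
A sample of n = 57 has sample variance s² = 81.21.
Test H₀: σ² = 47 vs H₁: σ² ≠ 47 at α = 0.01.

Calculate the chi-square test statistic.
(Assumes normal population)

Answer: χ² = 96.7609, reject H₀

Derivation:
df = n - 1 = 56
χ² = (n-1)s²/σ₀² = 56×81.21/47 = 96.7609
Critical values: χ²_{0.995,56} = 32.490, χ²_{0.005,56} = 86.994
Rejection region: χ² < 32.490 or χ² > 86.994
Decision: reject H₀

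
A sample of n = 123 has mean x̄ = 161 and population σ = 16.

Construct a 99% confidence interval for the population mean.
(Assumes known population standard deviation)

Confidence level: 99%, α = 0.01
z_0.005 = 2.576
SE = σ/√n = 16/√123 = 1.4427
Margin of error = 2.576 × 1.4427 = 3.7164
CI: x̄ ± margin = 161 ± 3.7164
CI: (157.2836, 164.7164)

Answer: (157.2836, 164.7164)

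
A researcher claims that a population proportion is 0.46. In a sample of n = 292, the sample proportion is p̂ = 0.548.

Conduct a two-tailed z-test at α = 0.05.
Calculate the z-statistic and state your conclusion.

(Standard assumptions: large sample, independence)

H₀: p = 0.46, H₁: p ≠ 0.46
Standard error: SE = √(p₀(1-p₀)/n) = √(0.46×0.54/292) = 0.029167
z-statistic: z = (p̂ - p₀)/SE = (0.548 - 0.46)/0.029167 = 3.0171
Critical value: z_0.025 = ±1.960
p-value = 0.0026
Decision: reject H₀ at α = 0.05

Answer: z = 3.0171, reject H₀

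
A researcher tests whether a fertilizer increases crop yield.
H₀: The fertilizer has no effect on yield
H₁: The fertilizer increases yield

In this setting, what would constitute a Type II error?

Answer: Failing to recommend an effective fertilizer

Derivation:
Type I error: rejecting H₀ when it is actually true (false positive).
Type II error: failing to reject H₀ when H₁ is actually true (false negative).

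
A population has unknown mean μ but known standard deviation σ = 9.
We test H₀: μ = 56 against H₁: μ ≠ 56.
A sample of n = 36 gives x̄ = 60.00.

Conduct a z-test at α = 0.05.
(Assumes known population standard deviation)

Answer: z = 2.6667, reject H₀

Derivation:
Standard error: SE = σ/√n = 9/√36 = 1.5000
z-statistic: z = (x̄ - μ₀)/SE = (60.00 - 56)/1.5000 = 2.6667
Critical value: ±1.960
p-value = 0.0077
Decision: reject H₀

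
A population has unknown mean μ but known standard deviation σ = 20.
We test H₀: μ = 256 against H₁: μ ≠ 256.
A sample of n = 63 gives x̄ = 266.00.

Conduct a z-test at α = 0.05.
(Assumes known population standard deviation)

Standard error: SE = σ/√n = 20/√63 = 2.5198
z-statistic: z = (x̄ - μ₀)/SE = (266.00 - 256)/2.5198 = 3.9686
Critical value: ±1.960
p-value = 0.0001
Decision: reject H₀

Answer: z = 3.9686, reject H₀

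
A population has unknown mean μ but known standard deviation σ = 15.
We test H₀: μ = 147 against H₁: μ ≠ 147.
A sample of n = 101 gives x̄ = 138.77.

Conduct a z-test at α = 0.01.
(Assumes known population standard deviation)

Answer: z = -5.5139, reject H₀

Derivation:
Standard error: SE = σ/√n = 15/√101 = 1.4926
z-statistic: z = (x̄ - μ₀)/SE = (138.77 - 147)/1.4926 = -5.5139
Critical value: ±2.576
p-value < 0.0001
Decision: reject H₀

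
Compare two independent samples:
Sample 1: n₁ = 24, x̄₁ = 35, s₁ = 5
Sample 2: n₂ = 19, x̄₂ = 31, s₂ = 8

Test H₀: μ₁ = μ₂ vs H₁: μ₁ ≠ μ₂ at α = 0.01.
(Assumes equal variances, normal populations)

Pooled variance: s²_p = [23×5² + 18×8²]/(41) = 42.1220
s_p = 6.4901
SE = s_p×√(1/n₁ + 1/n₂) = 6.4901×√(1/24 + 1/19) = 1.9930
t = (x̄₁ - x̄₂)/SE = (35 - 31)/1.9930 = 2.0070
df = 41, t-critical = ±2.701
Decision: fail to reject H₀

Answer: t = 2.0070, fail to reject H₀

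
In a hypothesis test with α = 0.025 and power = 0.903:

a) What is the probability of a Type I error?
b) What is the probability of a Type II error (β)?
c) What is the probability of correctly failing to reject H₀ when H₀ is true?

a) Type I error probability = α = 0.025
b) Power = P(reject H₀ | H₁ true) = 1 - β = 0.903, so Type II error probability = β = 1 - Power = 0.097
c) P(fail to reject H₀ | H₀ true) = 1 - α = 0.975

Answer: a) 0.025, b) 0.097, c) 0.975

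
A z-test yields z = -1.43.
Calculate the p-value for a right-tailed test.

For z = -1.43:
p = P(Z > -1.43) = 1 - Φ(-1.43) = 0.9236

Answer: p-value ≈ 0.9236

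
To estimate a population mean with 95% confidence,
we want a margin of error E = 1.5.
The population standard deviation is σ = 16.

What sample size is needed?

Answer: n = 438

Derivation:
z_0.025 = 1.960
n = (z×σ/E)² = (1.960×16/1.5)²
n = 437.0887
Round up: n = 438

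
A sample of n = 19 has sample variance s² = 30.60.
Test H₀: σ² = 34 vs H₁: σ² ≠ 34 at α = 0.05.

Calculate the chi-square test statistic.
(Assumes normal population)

Answer: χ² = 16.2000, fail to reject H₀

Derivation:
df = n - 1 = 18
χ² = (n-1)s²/σ₀² = 18×30.60/34 = 16.2000
Critical values: χ²_{0.975,18} = 8.231, χ²_{0.025,18} = 31.526
Rejection region: χ² < 8.231 or χ² > 31.526
Decision: fail to reject H₀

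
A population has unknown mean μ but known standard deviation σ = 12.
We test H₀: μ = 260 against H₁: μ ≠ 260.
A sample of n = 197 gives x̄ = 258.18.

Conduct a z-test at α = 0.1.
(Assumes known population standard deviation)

Standard error: SE = σ/√n = 12/√197 = 0.8550
z-statistic: z = (x̄ - μ₀)/SE = (258.18 - 260)/0.8550 = -2.1287
Critical value: ±1.645
p-value = 0.0333
Decision: reject H₀

Answer: z = -2.1287, reject H₀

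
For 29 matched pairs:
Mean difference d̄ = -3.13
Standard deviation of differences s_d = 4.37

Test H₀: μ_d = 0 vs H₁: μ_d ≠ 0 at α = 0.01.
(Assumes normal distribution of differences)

Answer: t = -3.8571, reject H₀

Derivation:
df = n - 1 = 28
SE = s_d/√n = 4.37/√29 = 0.8115
t = d̄/SE = -3.13/0.8115 = -3.8571
Critical value: t_{0.005,28} = ±2.763
p-value ≈ 0.0006
Decision: reject H₀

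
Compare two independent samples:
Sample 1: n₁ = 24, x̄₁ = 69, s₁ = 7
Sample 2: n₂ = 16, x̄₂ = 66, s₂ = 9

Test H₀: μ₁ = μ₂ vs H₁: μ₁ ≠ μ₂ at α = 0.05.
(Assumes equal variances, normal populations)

Answer: t = 1.1840, fail to reject H₀

Derivation:
Pooled variance: s²_p = [23×7² + 15×9²]/(38) = 61.6316
s_p = 7.8506
SE = s_p×√(1/n₁ + 1/n₂) = 7.8506×√(1/24 + 1/16) = 2.5338
t = (x̄₁ - x̄₂)/SE = (69 - 66)/2.5338 = 1.1840
df = 38, t-critical = ±2.024
Decision: fail to reject H₀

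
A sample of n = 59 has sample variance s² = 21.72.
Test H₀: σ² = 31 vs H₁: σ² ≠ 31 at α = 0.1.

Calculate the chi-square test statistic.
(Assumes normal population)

df = n - 1 = 58
χ² = (n-1)s²/σ₀² = 58×21.72/31 = 40.6374
Critical values: χ²_{0.95,58} = 41.492, χ²_{0.05,58} = 76.778
Rejection region: χ² < 41.492 or χ² > 76.778
Decision: reject H₀

Answer: χ² = 40.6374, reject H₀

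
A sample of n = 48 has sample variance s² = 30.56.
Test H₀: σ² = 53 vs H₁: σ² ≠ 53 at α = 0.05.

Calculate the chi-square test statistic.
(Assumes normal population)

df = n - 1 = 47
χ² = (n-1)s²/σ₀² = 47×30.56/53 = 27.1004
Critical values: χ²_{0.975,47} = 29.956, χ²_{0.025,47} = 67.821
Rejection region: χ² < 29.956 or χ² > 67.821
Decision: reject H₀

Answer: χ² = 27.1004, reject H₀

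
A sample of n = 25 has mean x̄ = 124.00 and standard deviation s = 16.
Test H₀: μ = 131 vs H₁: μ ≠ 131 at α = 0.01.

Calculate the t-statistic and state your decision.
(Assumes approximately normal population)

Answer: t = -2.1875, fail to reject H₀

Derivation:
df = n - 1 = 24
SE = s/√n = 16/√25 = 3.2000
t = (x̄ - μ₀)/SE = (124.00 - 131)/3.2000 = -2.1875
Critical value: t_{0.005,24} = ±2.797
p-value ≈ 0.0387
Decision: fail to reject H₀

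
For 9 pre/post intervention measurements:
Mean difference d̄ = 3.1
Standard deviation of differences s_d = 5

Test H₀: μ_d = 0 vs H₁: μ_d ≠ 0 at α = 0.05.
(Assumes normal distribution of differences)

Answer: t = 1.8600, fail to reject H₀

Derivation:
df = n - 1 = 8
SE = s_d/√n = 5/√9 = 1.6667
t = d̄/SE = 3.1/1.6667 = 1.8600
Critical value: t_{0.025,8} = ±2.306
p-value ≈ 0.0999
Decision: fail to reject H₀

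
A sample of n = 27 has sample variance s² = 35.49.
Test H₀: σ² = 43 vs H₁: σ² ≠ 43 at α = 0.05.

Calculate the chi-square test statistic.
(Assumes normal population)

df = n - 1 = 26
χ² = (n-1)s²/σ₀² = 26×35.49/43 = 21.4591
Critical values: χ²_{0.975,26} = 13.844, χ²_{0.025,26} = 41.923
Rejection region: χ² < 13.844 or χ² > 41.923
Decision: fail to reject H₀

Answer: χ² = 21.4591, fail to reject H₀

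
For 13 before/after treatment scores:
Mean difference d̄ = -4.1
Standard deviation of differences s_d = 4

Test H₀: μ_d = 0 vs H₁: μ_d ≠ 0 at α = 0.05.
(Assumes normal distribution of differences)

df = n - 1 = 12
SE = s_d/√n = 4/√13 = 1.1094
t = d̄/SE = -4.1/1.1094 = -3.6957
Critical value: t_{0.025,12} = ±2.179
p-value ≈ 0.0031
Decision: reject H₀

Answer: t = -3.6957, reject H₀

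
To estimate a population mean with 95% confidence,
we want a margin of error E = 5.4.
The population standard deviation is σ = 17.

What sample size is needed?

z_0.025 = 1.960
n = (z×σ/E)² = (1.960×17/5.4)²
n = 38.0735
Round up: n = 39

Answer: n = 39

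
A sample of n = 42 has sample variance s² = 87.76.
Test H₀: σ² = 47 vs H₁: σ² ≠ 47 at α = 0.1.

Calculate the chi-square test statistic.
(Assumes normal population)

Answer: χ² = 76.5566, reject H₀

Derivation:
df = n - 1 = 41
χ² = (n-1)s²/σ₀² = 41×87.76/47 = 76.5566
Critical values: χ²_{0.95,41} = 27.326, χ²_{0.05,41} = 56.942
Rejection region: χ² < 27.326 or χ² > 56.942
Decision: reject H₀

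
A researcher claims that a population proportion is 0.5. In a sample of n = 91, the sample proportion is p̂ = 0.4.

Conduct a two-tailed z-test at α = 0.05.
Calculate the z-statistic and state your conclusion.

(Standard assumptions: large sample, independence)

H₀: p = 0.5, H₁: p ≠ 0.5
Standard error: SE = √(p₀(1-p₀)/n) = √(0.5×0.5/91) = 0.052414
z-statistic: z = (p̂ - p₀)/SE = (0.4 - 0.5)/0.052414 = -1.9079
Critical value: z_0.025 = ±1.960
p-value = 0.0564
Decision: fail to reject H₀ at α = 0.05

Answer: z = -1.9079, fail to reject H₀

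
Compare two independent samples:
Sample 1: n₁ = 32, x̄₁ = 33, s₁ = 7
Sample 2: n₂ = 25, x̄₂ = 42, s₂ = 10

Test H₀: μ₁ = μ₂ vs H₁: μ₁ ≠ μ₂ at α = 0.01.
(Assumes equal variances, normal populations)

Answer: t = -3.9943, reject H₀

Derivation:
Pooled variance: s²_p = [31×7² + 24×10²]/(55) = 71.2545
s_p = 8.4412
SE = s_p×√(1/n₁ + 1/n₂) = 8.4412×√(1/32 + 1/25) = 2.2532
t = (x̄₁ - x̄₂)/SE = (33 - 42)/2.2532 = -3.9943
df = 55, t-critical = ±2.668
Decision: reject H₀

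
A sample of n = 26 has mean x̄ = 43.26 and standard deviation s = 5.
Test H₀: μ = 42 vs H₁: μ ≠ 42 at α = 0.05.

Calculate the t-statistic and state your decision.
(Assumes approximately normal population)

Answer: t = 1.2849, fail to reject H₀

Derivation:
df = n - 1 = 25
SE = s/√n = 5/√26 = 0.9806
t = (x̄ - μ₀)/SE = (43.26 - 42)/0.9806 = 1.2849
Critical value: t_{0.025,25} = ±2.060
p-value ≈ 0.2106
Decision: fail to reject H₀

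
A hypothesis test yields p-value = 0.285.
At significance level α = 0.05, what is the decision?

Answer: fail to reject H₀

Derivation:
Compare p-value to α:
0.285 ≥ 0.05
Decision: fail to reject H₀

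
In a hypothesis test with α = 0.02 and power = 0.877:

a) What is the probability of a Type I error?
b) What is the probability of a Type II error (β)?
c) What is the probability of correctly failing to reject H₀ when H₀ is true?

a) Type I error probability = α = 0.02
b) Power = P(reject H₀ | H₁ true) = 1 - β = 0.877, so Type II error probability = β = 1 - Power = 0.123
c) P(fail to reject H₀ | H₀ true) = 1 - α = 0.98

Answer: a) 0.02, b) 0.123, c) 0.98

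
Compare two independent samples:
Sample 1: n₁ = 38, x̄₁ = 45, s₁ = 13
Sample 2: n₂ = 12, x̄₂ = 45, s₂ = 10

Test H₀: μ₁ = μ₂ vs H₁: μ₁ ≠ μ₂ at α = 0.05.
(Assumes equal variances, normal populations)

Pooled variance: s²_p = [37×13² + 11×10²]/(48) = 153.1875
s_p = 12.3769
SE = s_p×√(1/n₁ + 1/n₂) = 12.3769×√(1/38 + 1/12) = 4.0984
t = (x̄₁ - x̄₂)/SE = (45 - 45)/4.0984 = 0.0000
df = 48, t-critical = ±2.011
Decision: fail to reject H₀

Answer: t = 0.0000, fail to reject H₀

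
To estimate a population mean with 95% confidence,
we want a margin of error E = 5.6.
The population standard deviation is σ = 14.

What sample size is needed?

Answer: n = 25

Derivation:
z_0.025 = 1.960
n = (z×σ/E)² = (1.960×14/5.6)²
n = 24.0100
Round up: n = 25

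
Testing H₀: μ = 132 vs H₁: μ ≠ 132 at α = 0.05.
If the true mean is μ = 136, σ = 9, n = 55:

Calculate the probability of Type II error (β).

Answer: β ≈ 0.0908

Derivation:
SE = σ/√n = 9/√55 = 1.2136
Critical values: μ₀ ± z_0.025×SE = 132 ± 1.960×1.2136
Acceptance region: (129.6213, 134.3787)
Under H₁ (μ = 136): z_high = (134.3787 - 136)/1.2136 = -1.3359, z_low = (129.6213 - 136)/1.2136 = -5.2560
β = P(not reject | H₁) = Φ(-1.3359) - Φ(-5.2560) ≈ 0.0908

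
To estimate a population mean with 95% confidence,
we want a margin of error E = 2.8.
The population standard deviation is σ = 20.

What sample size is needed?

z_0.025 = 1.960
n = (z×σ/E)² = (1.960×20/2.8)²
n = 196.0000
Already a whole number: n = 196

Answer: n = 196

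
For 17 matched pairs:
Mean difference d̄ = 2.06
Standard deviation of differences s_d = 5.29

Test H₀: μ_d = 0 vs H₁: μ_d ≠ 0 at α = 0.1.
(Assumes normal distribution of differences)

df = n - 1 = 16
SE = s_d/√n = 5.29/√17 = 1.2830
t = d̄/SE = 2.06/1.2830 = 1.6056
Critical value: t_{0.05,16} = ±1.746
p-value ≈ 0.1279
Decision: fail to reject H₀

Answer: t = 1.6056, fail to reject H₀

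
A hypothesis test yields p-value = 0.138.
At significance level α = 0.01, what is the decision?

Compare p-value to α:
0.138 ≥ 0.01
Decision: fail to reject H₀

Answer: fail to reject H₀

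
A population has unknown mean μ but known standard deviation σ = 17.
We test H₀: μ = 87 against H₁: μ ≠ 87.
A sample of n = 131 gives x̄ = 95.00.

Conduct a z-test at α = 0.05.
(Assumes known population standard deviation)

Standard error: SE = σ/√n = 17/√131 = 1.4853
z-statistic: z = (x̄ - μ₀)/SE = (95.00 - 87)/1.4853 = 5.3861
Critical value: ±1.960
p-value < 0.0001
Decision: reject H₀

Answer: z = 5.3861, reject H₀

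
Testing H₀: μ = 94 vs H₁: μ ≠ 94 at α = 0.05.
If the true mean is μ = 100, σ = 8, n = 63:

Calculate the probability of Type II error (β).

Answer: β ≈ 0.0000

Derivation:
SE = σ/√n = 8/√63 = 1.0079
Critical values: μ₀ ± z_0.025×SE = 94 ± 1.960×1.0079
Acceptance region: (92.0245, 95.9755)
Under H₁ (μ = 100): z_high = (95.9755 - 100)/1.0079 = -3.9930, z_low = (92.0245 - 100)/1.0079 = -7.9130
β = P(not reject | H₁) = Φ(-3.9930) - Φ(-7.9130) ≈ 0.0000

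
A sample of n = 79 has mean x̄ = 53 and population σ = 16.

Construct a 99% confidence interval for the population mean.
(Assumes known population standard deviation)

Confidence level: 99%, α = 0.01
z_0.005 = 2.576
SE = σ/√n = 16/√79 = 1.8001
Margin of error = 2.576 × 1.8001 = 4.6371
CI: x̄ ± margin = 53 ± 4.6371
CI: (48.3629, 57.6371)

Answer: (48.3629, 57.6371)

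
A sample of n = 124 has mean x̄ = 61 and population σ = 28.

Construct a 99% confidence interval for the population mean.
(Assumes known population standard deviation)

Answer: (54.5226, 67.4774)

Derivation:
Confidence level: 99%, α = 0.01
z_0.005 = 2.576
SE = σ/√n = 28/√124 = 2.5145
Margin of error = 2.576 × 2.5145 = 6.4774
CI: x̄ ± margin = 61 ± 6.4774
CI: (54.5226, 67.4774)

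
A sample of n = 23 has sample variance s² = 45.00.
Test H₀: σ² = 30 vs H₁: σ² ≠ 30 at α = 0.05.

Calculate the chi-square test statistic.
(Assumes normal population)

Answer: χ² = 33.0000, fail to reject H₀

Derivation:
df = n - 1 = 22
χ² = (n-1)s²/σ₀² = 22×45.00/30 = 33.0000
Critical values: χ²_{0.975,22} = 10.982, χ²_{0.025,22} = 36.781
Rejection region: χ² < 10.982 or χ² > 36.781
Decision: fail to reject H₀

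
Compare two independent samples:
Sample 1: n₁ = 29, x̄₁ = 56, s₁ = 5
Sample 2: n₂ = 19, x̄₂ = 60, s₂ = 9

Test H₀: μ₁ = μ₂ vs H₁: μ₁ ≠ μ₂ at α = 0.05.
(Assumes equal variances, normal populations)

Answer: t = -1.9786, fail to reject H₀

Derivation:
Pooled variance: s²_p = [28×5² + 18×9²]/(46) = 46.9130
s_p = 6.8493
SE = s_p×√(1/n₁ + 1/n₂) = 6.8493×√(1/29 + 1/19) = 2.0216
t = (x̄₁ - x̄₂)/SE = (56 - 60)/2.0216 = -1.9786
df = 46, t-critical = ±2.013
Decision: fail to reject H₀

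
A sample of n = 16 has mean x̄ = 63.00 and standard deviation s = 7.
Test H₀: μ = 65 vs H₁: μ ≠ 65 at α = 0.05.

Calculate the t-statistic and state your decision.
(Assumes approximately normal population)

df = n - 1 = 15
SE = s/√n = 7/√16 = 1.7500
t = (x̄ - μ₀)/SE = (63.00 - 65)/1.7500 = -1.1429
Critical value: t_{0.025,15} = ±2.131
p-value ≈ 0.2710
Decision: fail to reject H₀

Answer: t = -1.1429, fail to reject H₀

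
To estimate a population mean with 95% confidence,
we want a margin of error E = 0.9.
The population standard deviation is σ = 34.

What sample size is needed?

Answer: n = 5483

Derivation:
z_0.025 = 1.960
n = (z×σ/E)² = (1.960×34/0.9)²
n = 5482.5798
Round up: n = 5483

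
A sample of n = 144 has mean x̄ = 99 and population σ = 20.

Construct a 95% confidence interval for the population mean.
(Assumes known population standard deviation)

Confidence level: 95%, α = 0.05
z_0.025 = 1.960
SE = σ/√n = 20/√144 = 1.6667
Margin of error = 1.960 × 1.6667 = 3.2667
CI: x̄ ± margin = 99 ± 3.2667
CI: (95.7333, 102.2667)

Answer: (95.7333, 102.2667)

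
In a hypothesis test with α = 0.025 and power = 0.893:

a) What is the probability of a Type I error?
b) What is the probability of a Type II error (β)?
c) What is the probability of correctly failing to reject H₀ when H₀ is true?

a) Type I error probability = α = 0.025
b) Power = P(reject H₀ | H₁ true) = 1 - β = 0.893, so Type II error probability = β = 1 - Power = 0.107
c) P(fail to reject H₀ | H₀ true) = 1 - α = 0.975

Answer: a) 0.025, b) 0.107, c) 0.975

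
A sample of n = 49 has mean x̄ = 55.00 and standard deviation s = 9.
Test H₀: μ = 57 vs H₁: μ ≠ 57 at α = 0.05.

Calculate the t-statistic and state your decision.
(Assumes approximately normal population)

Answer: t = -1.5556, fail to reject H₀

Derivation:
df = n - 1 = 48
SE = s/√n = 9/√49 = 1.2857
t = (x̄ - μ₀)/SE = (55.00 - 57)/1.2857 = -1.5556
Critical value: t_{0.025,48} = ±2.011
p-value ≈ 0.1264
Decision: fail to reject H₀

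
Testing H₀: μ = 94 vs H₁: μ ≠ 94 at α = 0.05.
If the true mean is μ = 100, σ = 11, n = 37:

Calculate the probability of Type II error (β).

Answer: β ≈ 0.0873

Derivation:
SE = σ/√n = 11/√37 = 1.8084
Critical values: μ₀ ± z_0.025×SE = 94 ± 1.960×1.8084
Acceptance region: (90.4555, 97.5445)
Under H₁ (μ = 100): z_high = (97.5445 - 100)/1.8084 = -1.3578, z_low = (90.4555 - 100)/1.8084 = -5.2779
β = P(not reject | H₁) = Φ(-1.3578) - Φ(-5.2779) ≈ 0.0873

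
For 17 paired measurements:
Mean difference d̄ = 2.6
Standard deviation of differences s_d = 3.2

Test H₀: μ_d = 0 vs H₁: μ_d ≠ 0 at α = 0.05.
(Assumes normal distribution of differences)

Answer: t = 3.3501, reject H₀

Derivation:
df = n - 1 = 16
SE = s_d/√n = 3.2/√17 = 0.7761
t = d̄/SE = 2.6/0.7761 = 3.3501
Critical value: t_{0.025,16} = ±2.120
p-value ≈ 0.0041
Decision: reject H₀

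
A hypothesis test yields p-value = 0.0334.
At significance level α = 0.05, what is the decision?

Answer: reject H₀

Derivation:
Compare p-value to α:
0.0334 < 0.05
Decision: reject H₀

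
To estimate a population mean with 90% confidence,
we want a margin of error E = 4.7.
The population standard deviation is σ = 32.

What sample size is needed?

z_0.05 = 1.645
n = (z×σ/E)² = (1.645×32/4.7)²
n = 125.4400
Round up: n = 126

Answer: n = 126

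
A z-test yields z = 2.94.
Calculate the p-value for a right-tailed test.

Answer: p-value ≈ 0.0016

Derivation:
For z = 2.94:
p = P(Z > 2.94) = 1 - Φ(2.94) = 0.0016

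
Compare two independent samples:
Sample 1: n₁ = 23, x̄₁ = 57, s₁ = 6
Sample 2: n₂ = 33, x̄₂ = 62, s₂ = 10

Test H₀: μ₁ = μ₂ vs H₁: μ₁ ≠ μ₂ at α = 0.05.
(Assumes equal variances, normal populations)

Pooled variance: s²_p = [22×6² + 32×10²]/(54) = 73.9259
s_p = 8.5980
SE = s_p×√(1/n₁ + 1/n₂) = 8.5980×√(1/23 + 1/33) = 2.3354
t = (x̄₁ - x̄₂)/SE = (57 - 62)/2.3354 = -2.1410
df = 54, t-critical = ±2.005
Decision: reject H₀

Answer: t = -2.1410, reject H₀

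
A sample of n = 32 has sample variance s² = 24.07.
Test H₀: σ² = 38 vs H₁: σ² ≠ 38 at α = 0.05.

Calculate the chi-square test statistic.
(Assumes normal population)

df = n - 1 = 31
χ² = (n-1)s²/σ₀² = 31×24.07/38 = 19.6361
Critical values: χ²_{0.975,31} = 17.539, χ²_{0.025,31} = 48.232
Rejection region: χ² < 17.539 or χ² > 48.232
Decision: fail to reject H₀

Answer: χ² = 19.6361, fail to reject H₀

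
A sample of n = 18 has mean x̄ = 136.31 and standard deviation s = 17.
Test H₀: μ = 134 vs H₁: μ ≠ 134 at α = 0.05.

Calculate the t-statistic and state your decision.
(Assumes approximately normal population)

Answer: t = 0.5765, fail to reject H₀

Derivation:
df = n - 1 = 17
SE = s/√n = 17/√18 = 4.0069
t = (x̄ - μ₀)/SE = (136.31 - 134)/4.0069 = 0.5765
Critical value: t_{0.025,17} = ±2.110
p-value ≈ 0.5718
Decision: fail to reject H₀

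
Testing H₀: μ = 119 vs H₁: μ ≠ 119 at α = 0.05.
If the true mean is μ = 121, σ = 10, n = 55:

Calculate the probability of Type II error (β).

SE = σ/√n = 10/√55 = 1.3484
Critical values: μ₀ ± z_0.025×SE = 119 ± 1.960×1.3484
Acceptance region: (116.3571, 121.6429)
Under H₁ (μ = 121): z_high = (121.6429 - 121)/1.3484 = 0.4768, z_low = (116.3571 - 121)/1.3484 = -3.4433
β = P(not reject | H₁) = Φ(0.4768) - Φ(-3.4433) ≈ 0.6830

Answer: β ≈ 0.6830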